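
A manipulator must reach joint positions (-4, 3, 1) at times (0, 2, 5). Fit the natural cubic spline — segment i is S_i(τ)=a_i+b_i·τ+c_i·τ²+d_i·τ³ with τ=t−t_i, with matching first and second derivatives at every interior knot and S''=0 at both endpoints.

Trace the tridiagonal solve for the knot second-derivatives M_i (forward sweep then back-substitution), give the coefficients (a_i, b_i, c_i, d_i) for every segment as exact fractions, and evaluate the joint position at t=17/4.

  seg 0: a=-4 b=13/3 c=0 d=-5/24
  seg 1: a=3 b=11/6 c=-5/4 d=5/36
S(17/4) = 609/256

Δ: Δ0=7/2, Δ1=-2/3
row 1: diag=10, rhs=-25; c'=3/10, d'=-5/2
back: M1=-5/2
M: M0=0, M1=-5/2, M2=0
seg 0: a=-4, c=M0/2=0, d=(M1−M0)/(6·2)=-5/24, b=Δ0−h0·(2M0+M1)/6=13/3
seg 1: a=3, c=M1/2=-5/4, d=(M2−M1)/(6·3)=5/36, b=Δ1−h1·(2M1+M2)/6=11/6
t_q=17/4 → seg 1, τ=9/4; S=3+11/6·τ+-5/4·τ²+5/36·τ³=609/256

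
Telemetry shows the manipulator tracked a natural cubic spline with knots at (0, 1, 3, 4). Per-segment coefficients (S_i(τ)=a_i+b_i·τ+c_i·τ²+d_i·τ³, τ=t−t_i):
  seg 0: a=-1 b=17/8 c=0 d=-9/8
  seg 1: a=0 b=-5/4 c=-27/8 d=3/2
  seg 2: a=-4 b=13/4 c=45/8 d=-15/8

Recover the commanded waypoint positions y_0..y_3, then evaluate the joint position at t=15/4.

y_0=-1 y_1=0 y_2=-4 y_3=3
S(15/4) = 415/512

y_0 = S_0(0) = a_0 = -1
y_1 = S_1(0) = a_1 = 0
y_2 = S_2(0) = a_2 = -4
y_3 = S_2(1) = 3
t_q=15/4 is in segment 2 (τ=3/4); S_2(τ)=415/512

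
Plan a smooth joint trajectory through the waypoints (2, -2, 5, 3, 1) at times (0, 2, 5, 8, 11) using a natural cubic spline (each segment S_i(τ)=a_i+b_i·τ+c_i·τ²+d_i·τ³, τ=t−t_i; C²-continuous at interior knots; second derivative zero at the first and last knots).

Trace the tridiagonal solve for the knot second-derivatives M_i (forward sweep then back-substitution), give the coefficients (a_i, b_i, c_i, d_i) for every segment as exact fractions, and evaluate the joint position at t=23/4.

Δ: Δ0=-2, Δ1=7/3, Δ2=-2/3, Δ3=-2/3
row 1: diag=10, rhs=26; c'=3/10, d'=13/5
row 2: denom=12−3·3/10=111/10; d'=(-18−3·13/5)/(111/10)=-86/37
row 3: denom=12−3·10/37=414/37; d'=(0−3·-86/37)/(414/37)=43/69
back: M3=43/69
back: M2=-86/37−10/37·43/69=-172/69
back: M1=13/5−3/10·-172/69=77/23
M: M0=0, M1=77/23, M2=-172/69, M3=43/69, M4=0
seg 0: a=2, c=M0/2=0, d=(M1−M0)/(6·2)=77/276, b=Δ0−h0·(2M0+M1)/6=-215/69
seg 1: a=-2, c=M1/2=77/46, d=(M2−M1)/(6·3)=-403/1242, b=Δ1−h1·(2M1+M2)/6=16/69
seg 2: a=5, c=M2/2=-86/69, d=(M3−M2)/(6·3)=215/1242, b=Δ2−h2·(2M2+M3)/6=209/138
seg 3: a=3, c=M3/2=43/138, d=(M4−M3)/(6·3)=-43/1242, b=Δ3−h3·(2M3+M4)/6=-89/69
t_q=23/4 → seg 2, τ=3/4; S=5+209/138·τ+-86/69·τ²+215/1242·τ³=705/128

  seg 0: a=2 b=-215/69 c=0 d=77/276
  seg 1: a=-2 b=16/69 c=77/46 d=-403/1242
  seg 2: a=5 b=209/138 c=-86/69 d=215/1242
  seg 3: a=3 b=-89/69 c=43/138 d=-43/1242
S(23/4) = 705/128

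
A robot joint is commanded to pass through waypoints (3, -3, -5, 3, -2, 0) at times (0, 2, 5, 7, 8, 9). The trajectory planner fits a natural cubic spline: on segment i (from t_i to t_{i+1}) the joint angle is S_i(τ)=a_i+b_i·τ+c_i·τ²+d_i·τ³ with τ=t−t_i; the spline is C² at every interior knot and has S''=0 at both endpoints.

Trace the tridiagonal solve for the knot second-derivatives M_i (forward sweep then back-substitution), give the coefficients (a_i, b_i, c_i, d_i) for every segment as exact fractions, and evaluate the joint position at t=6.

Δ: Δ0=-3, Δ1=-2/3, Δ2=4, Δ3=-5, Δ4=2
row 1: diag=10, rhs=14; c'=3/10, d'=7/5
row 2: denom=10−3·3/10=91/10; d'=(28−3·7/5)/(91/10)=34/13
row 3: denom=6−2·20/91=506/91; d'=(-54−2·34/13)/(506/91)=-245/23
row 4: denom=4−1·91/506=1933/506; d'=(42−1·-245/23)/(1933/506)=26642/1933
back: M4=26642/1933
back: M3=-245/23−91/506·26642/1933=-25382/1933
back: M2=34/13−20/91·-25382/1933=10634/1933
back: M1=7/5−3/10·10634/1933=-484/1933
M: M0=0, M1=-484/1933, M2=10634/1933, M3=-25382/1933, M4=26642/1933, M5=0
seg 0: a=3, c=M0/2=0, d=(M1−M0)/(6·2)=-121/5799, b=Δ0−h0·(2M0+M1)/6=-16913/5799
seg 1: a=-3, c=M1/2=-242/1933, d=(M2−M1)/(6·3)=1853/5799, b=Δ1−h1·(2M1+M2)/6=-18365/5799
seg 2: a=-5, c=M2/2=5317/1933, d=(M3−M2)/(6·2)=-9004/5799, b=Δ2−h2·(2M2+M3)/6=27310/5799
seg 3: a=3, c=M3/2=-12691/1933, d=(M4−M3)/(6·1)=26012/5799, b=Δ3−h3·(2M3+M4)/6=-16934/5799
seg 4: a=-2, c=M4/2=13321/1933, d=(M5−M4)/(6·1)=-13321/5799, b=Δ4−h4·(2M4+M5)/6=-15044/5799
t_q=6 → seg 2, τ=1; S=-5+27310/5799·τ+5317/1933·τ²+-9004/5799·τ³=1754/1933

  seg 0: a=3 b=-16913/5799 c=0 d=-121/5799
  seg 1: a=-3 b=-18365/5799 c=-242/1933 d=1853/5799
  seg 2: a=-5 b=27310/5799 c=5317/1933 d=-9004/5799
  seg 3: a=3 b=-16934/5799 c=-12691/1933 d=26012/5799
  seg 4: a=-2 b=-15044/5799 c=13321/1933 d=-13321/5799
S(6) = 1754/1933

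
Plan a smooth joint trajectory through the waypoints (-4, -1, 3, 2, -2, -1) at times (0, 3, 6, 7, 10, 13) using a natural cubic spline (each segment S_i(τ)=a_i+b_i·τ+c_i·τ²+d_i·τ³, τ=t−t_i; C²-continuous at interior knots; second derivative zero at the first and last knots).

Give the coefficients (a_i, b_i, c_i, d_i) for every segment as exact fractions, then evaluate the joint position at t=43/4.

  seg 0: a=-4 b=37/55 c=0 d=2/55
  seg 1: a=-1 b=91/55 c=18/55 d=-43/297
  seg 2: a=3 b=-16/55 c=-161/165 d=4/15
  seg 3: a=2 b=-238/165 c=-29/165 d=7/99
  seg 4: a=-2 b=-97/165 c=76/165 d=-76/1485
S(43/4) = -1939/880

Δ: Δ0=1, Δ1=4/3, Δ2=-1, Δ3=-4/3, Δ4=1/3
row 1: diag=12, rhs=2; c'=1/4, d'=1/6
row 2: denom=8−3·1/4=29/4; d'=(-14−3·1/6)/(29/4)=-2
row 3: denom=8−1·4/29=228/29; d'=(-2−1·-2)/(228/29)=0
row 4: denom=12−3·29/76=825/76; d'=(10−3·0)/(825/76)=152/165
back: M4=152/165
back: M3=0−29/76·152/165=-58/165
back: M2=-2−4/29·-58/165=-322/165
back: M1=1/6−1/4·-322/165=36/55
M: M0=0, M1=36/55, M2=-322/165, M3=-58/165, M4=152/165, M5=0
seg 0: a=-4, c=M0/2=0, d=(M1−M0)/(6·3)=2/55, b=Δ0−h0·(2M0+M1)/6=37/55
seg 1: a=-1, c=M1/2=18/55, d=(M2−M1)/(6·3)=-43/297, b=Δ1−h1·(2M1+M2)/6=91/55
seg 2: a=3, c=M2/2=-161/165, d=(M3−M2)/(6·1)=4/15, b=Δ2−h2·(2M2+M3)/6=-16/55
seg 3: a=2, c=M3/2=-29/165, d=(M4−M3)/(6·3)=7/99, b=Δ3−h3·(2M3+M4)/6=-238/165
seg 4: a=-2, c=M4/2=76/165, d=(M5−M4)/(6·3)=-76/1485, b=Δ4−h4·(2M4+M5)/6=-97/165
t_q=43/4 → seg 4, τ=3/4; S=-2+-97/165·τ+76/165·τ²+-76/1485·τ³=-1939/880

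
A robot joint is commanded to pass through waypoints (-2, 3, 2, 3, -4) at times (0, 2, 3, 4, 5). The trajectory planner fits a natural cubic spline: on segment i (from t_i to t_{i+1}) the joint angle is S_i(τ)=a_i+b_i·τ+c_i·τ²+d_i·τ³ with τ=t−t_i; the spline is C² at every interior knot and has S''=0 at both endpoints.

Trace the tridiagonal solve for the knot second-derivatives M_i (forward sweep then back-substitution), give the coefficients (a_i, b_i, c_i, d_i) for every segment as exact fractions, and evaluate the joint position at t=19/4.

Δ: Δ0=5/2, Δ1=-1, Δ2=1, Δ3=-7
row 1: diag=6, rhs=-21; c'=1/6, d'=-7/2
row 2: denom=4−1·1/6=23/6; d'=(12−1·-7/2)/(23/6)=93/23
row 3: denom=4−1·6/23=86/23; d'=(-48−1·93/23)/(86/23)=-1197/86
back: M3=-1197/86
back: M2=93/23−6/23·-1197/86=330/43
back: M1=-7/2−1/6·330/43=-411/86
M: M0=0, M1=-411/86, M2=330/43, M3=-1197/86, M4=0
seg 0: a=-2, c=M0/2=0, d=(M1−M0)/(6·2)=-137/344, b=Δ0−h0·(2M0+M1)/6=176/43
seg 1: a=3, c=M1/2=-411/172, d=(M2−M1)/(6·1)=357/172, b=Δ1−h1·(2M1+M2)/6=-59/86
seg 2: a=2, c=M2/2=165/43, d=(M3−M2)/(6·1)=-619/172, b=Δ2−h2·(2M2+M3)/6=131/172
seg 3: a=3, c=M3/2=-1197/172, d=(M4−M3)/(6·1)=399/172, b=Δ3−h3·(2M3+M4)/6=-203/86
t_q=19/4 → seg 3, τ=3/4; S=3+-203/86·τ+-1197/172·τ²+399/172·τ³=-18783/11008

  seg 0: a=-2 b=176/43 c=0 d=-137/344
  seg 1: a=3 b=-59/86 c=-411/172 d=357/172
  seg 2: a=2 b=131/172 c=165/43 d=-619/172
  seg 3: a=3 b=-203/86 c=-1197/172 d=399/172
S(19/4) = -18783/11008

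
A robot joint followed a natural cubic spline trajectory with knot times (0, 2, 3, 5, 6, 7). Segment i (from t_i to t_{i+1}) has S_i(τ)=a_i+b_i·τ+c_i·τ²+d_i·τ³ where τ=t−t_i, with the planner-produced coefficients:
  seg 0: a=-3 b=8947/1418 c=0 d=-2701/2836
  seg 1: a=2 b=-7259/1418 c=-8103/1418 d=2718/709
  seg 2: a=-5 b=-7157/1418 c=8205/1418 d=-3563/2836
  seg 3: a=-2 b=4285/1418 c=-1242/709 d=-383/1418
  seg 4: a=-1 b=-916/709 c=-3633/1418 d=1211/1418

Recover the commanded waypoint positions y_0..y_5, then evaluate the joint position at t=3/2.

y_0=-3 y_1=2 y_2=-5 y_3=-2 y_4=-1 y_5=-4
S(3/2) = 73737/22688

y_0 = S_0(0) = a_0 = -3
y_1 = S_1(0) = a_1 = 2
y_2 = S_2(0) = a_2 = -5
y_3 = S_3(0) = a_3 = -2
y_4 = S_4(0) = a_4 = -1
y_5 = S_4(1) = -4
t_q=3/2 is in segment 0 (τ=3/2); S_0(τ)=73737/22688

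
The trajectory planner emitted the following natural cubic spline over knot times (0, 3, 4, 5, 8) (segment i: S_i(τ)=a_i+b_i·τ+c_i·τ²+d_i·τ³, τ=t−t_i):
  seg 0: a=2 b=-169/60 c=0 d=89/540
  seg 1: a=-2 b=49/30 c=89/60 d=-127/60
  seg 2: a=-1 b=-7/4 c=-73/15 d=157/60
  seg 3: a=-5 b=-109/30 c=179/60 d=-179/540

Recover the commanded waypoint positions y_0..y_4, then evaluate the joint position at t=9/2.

y_0=2 y_1=-2 y_2=-1 y_3=-5 y_4=2
S(9/2) = -1327/480

y_0 = S_0(0) = a_0 = 2
y_1 = S_1(0) = a_1 = -2
y_2 = S_2(0) = a_2 = -1
y_3 = S_3(0) = a_3 = -5
y_4 = S_3(3) = 2
t_q=9/2 is in segment 2 (τ=1/2); S_2(τ)=-1327/480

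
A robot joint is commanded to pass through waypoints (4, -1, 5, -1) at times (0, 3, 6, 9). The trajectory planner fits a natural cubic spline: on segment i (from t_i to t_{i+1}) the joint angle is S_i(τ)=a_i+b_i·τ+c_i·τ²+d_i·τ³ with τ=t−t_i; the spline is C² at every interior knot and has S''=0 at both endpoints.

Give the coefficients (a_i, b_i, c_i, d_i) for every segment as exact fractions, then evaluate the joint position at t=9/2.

  seg 0: a=4 b=-131/45 c=0 d=56/405
  seg 1: a=-1 b=37/45 c=56/45 d=-23/81
  seg 2: a=5 b=28/45 c=-59/45 d=59/405
S(9/2) = 83/40

Δ: Δ0=-5/3, Δ1=2, Δ2=-2
row 1: diag=12, rhs=22; c'=1/4, d'=11/6
row 2: denom=12−3·1/4=45/4; d'=(-24−3·11/6)/(45/4)=-118/45
back: M2=-118/45
back: M1=11/6−1/4·-118/45=112/45
M: M0=0, M1=112/45, M2=-118/45, M3=0
seg 0: a=4, c=M0/2=0, d=(M1−M0)/(6·3)=56/405, b=Δ0−h0·(2M0+M1)/6=-131/45
seg 1: a=-1, c=M1/2=56/45, d=(M2−M1)/(6·3)=-23/81, b=Δ1−h1·(2M1+M2)/6=37/45
seg 2: a=5, c=M2/2=-59/45, d=(M3−M2)/(6·3)=59/405, b=Δ2−h2·(2M2+M3)/6=28/45
t_q=9/2 → seg 1, τ=3/2; S=-1+37/45·τ+56/45·τ²+-23/81·τ³=83/40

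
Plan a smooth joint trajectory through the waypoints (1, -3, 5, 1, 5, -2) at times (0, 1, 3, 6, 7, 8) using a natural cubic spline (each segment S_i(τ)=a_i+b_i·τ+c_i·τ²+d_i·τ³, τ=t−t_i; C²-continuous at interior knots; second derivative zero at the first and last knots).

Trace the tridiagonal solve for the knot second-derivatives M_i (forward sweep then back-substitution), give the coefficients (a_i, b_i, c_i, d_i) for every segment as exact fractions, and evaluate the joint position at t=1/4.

  seg 0: a=1 b=-2639/456 c=0 d=815/456
  seg 1: a=-3 b=-97/228 c=815/152 d=-359/228
  seg 2: a=5 b=485/228 c=-621/152 d=1337/1368
  seg 3: a=1 b=1825/456 c=179/38 d=-2149/456
  seg 4: a=5 b=-163/228 c=-1433/152 d=1433/456
S(1/4) = -4075/9728

Δ: Δ0=-4, Δ1=4, Δ2=-4/3, Δ3=4, Δ4=-7
row 1: diag=6, rhs=48; c'=1/3, d'=8
row 2: denom=10−2·1/3=28/3; d'=(-32−2·8)/(28/3)=-36/7
row 3: denom=8−3·9/28=197/28; d'=(32−3·-36/7)/(197/28)=1328/197
row 4: denom=4−1·28/197=760/197; d'=(-66−1·1328/197)/(760/197)=-1433/76
back: M4=-1433/76
back: M3=1328/197−28/197·-1433/76=179/19
back: M2=-36/7−9/28·179/19=-621/76
back: M1=8−1/3·-621/76=815/76
M: M0=0, M1=815/76, M2=-621/76, M3=179/19, M4=-1433/76, M5=0
seg 0: a=1, c=M0/2=0, d=(M1−M0)/(6·1)=815/456, b=Δ0−h0·(2M0+M1)/6=-2639/456
seg 1: a=-3, c=M1/2=815/152, d=(M2−M1)/(6·2)=-359/228, b=Δ1−h1·(2M1+M2)/6=-97/228
seg 2: a=5, c=M2/2=-621/152, d=(M3−M2)/(6·3)=1337/1368, b=Δ2−h2·(2M2+M3)/6=485/228
seg 3: a=1, c=M3/2=179/38, d=(M4−M3)/(6·1)=-2149/456, b=Δ3−h3·(2M3+M4)/6=1825/456
seg 4: a=5, c=M4/2=-1433/152, d=(M5−M4)/(6·1)=1433/456, b=Δ4−h4·(2M4+M5)/6=-163/228
t_q=1/4 → seg 0, τ=1/4; S=1+-2639/456·τ+0·τ²+815/456·τ³=-4075/9728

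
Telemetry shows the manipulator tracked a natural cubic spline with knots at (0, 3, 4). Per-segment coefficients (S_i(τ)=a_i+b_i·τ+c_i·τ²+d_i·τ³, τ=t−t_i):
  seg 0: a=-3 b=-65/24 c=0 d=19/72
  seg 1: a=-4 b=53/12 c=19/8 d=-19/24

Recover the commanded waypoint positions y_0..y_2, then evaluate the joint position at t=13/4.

y_0 = S_0(0) = a_0 = -3
y_1 = S_1(0) = a_1 = -4
y_2 = S_1(1) = 2
t_q=13/4 is in segment 1 (τ=1/4); S_1(τ)=-1413/512

y_0=-3 y_1=-4 y_2=2
S(13/4) = -1413/512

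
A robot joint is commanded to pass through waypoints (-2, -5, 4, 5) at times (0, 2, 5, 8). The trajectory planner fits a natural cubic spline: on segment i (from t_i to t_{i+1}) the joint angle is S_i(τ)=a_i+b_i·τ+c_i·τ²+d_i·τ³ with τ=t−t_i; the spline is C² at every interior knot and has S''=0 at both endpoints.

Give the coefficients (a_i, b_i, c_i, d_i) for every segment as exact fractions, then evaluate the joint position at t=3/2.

  seg 0: a=-2 b=-581/222 c=0 d=31/111
  seg 1: a=-5 b=163/222 c=62/37 d=-613/1998
  seg 2: a=4 b=278/111 c=-241/222 d=241/1998
S(3/2) = -1475/296

Δ: Δ0=-3/2, Δ1=3, Δ2=1/3
row 1: diag=10, rhs=27; c'=3/10, d'=27/10
row 2: denom=12−3·3/10=111/10; d'=(-16−3·27/10)/(111/10)=-241/111
back: M2=-241/111
back: M1=27/10−3/10·-241/111=124/37
M: M0=0, M1=124/37, M2=-241/111, M3=0
seg 0: a=-2, c=M0/2=0, d=(M1−M0)/(6·2)=31/111, b=Δ0−h0·(2M0+M1)/6=-581/222
seg 1: a=-5, c=M1/2=62/37, d=(M2−M1)/(6·3)=-613/1998, b=Δ1−h1·(2M1+M2)/6=163/222
seg 2: a=4, c=M2/2=-241/222, d=(M3−M2)/(6·3)=241/1998, b=Δ2−h2·(2M2+M3)/6=278/111
t_q=3/2 → seg 0, τ=3/2; S=-2+-581/222·τ+0·τ²+31/111·τ³=-1475/296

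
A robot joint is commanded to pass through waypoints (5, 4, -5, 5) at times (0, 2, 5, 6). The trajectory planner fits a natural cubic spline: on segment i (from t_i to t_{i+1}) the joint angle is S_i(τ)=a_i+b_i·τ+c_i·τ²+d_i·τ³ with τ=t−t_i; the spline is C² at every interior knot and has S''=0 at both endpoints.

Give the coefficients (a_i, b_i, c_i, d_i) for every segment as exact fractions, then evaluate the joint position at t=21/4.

  seg 0: a=5 b=165/142 c=0 d=-59/142
  seg 1: a=4 b=-543/142 c=-177/71 d=131/142
  seg 2: a=-5 b=435/71 c=825/142 d=-275/142
S(21/4) = -28495/9088

Δ: Δ0=-1/2, Δ1=-3, Δ2=10
row 1: diag=10, rhs=-15; c'=3/10, d'=-3/2
row 2: denom=8−3·3/10=71/10; d'=(78−3·-3/2)/(71/10)=825/71
back: M2=825/71
back: M1=-3/2−3/10·825/71=-354/71
M: M0=0, M1=-354/71, M2=825/71, M3=0
seg 0: a=5, c=M0/2=0, d=(M1−M0)/(6·2)=-59/142, b=Δ0−h0·(2M0+M1)/6=165/142
seg 1: a=4, c=M1/2=-177/71, d=(M2−M1)/(6·3)=131/142, b=Δ1−h1·(2M1+M2)/6=-543/142
seg 2: a=-5, c=M2/2=825/142, d=(M3−M2)/(6·1)=-275/142, b=Δ2−h2·(2M2+M3)/6=435/71
t_q=21/4 → seg 2, τ=1/4; S=-5+435/71·τ+825/142·τ²+-275/142·τ³=-28495/9088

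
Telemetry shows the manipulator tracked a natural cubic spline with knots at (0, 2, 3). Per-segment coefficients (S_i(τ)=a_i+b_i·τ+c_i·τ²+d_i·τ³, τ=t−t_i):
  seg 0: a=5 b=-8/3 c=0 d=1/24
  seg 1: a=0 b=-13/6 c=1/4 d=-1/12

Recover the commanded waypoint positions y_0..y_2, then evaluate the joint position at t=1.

y_0 = S_0(0) = a_0 = 5
y_1 = S_1(0) = a_1 = 0
y_2 = S_1(1) = -2
t_q=1 is in segment 0 (τ=1); S_0(τ)=19/8

y_0=5 y_1=0 y_2=-2
S(1) = 19/8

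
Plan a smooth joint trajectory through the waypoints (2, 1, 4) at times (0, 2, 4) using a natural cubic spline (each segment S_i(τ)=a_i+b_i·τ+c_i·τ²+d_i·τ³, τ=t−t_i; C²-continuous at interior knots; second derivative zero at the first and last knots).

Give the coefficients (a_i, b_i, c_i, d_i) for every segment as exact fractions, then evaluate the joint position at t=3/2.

Δ: Δ0=-1/2, Δ1=3/2
row 1: diag=8, rhs=12; c'=1/4, d'=3/2
back: M1=3/2
M: M0=0, M1=3/2, M2=0
seg 0: a=2, c=M0/2=0, d=(M1−M0)/(6·2)=1/8, b=Δ0−h0·(2M0+M1)/6=-1
seg 1: a=1, c=M1/2=3/4, d=(M2−M1)/(6·2)=-1/8, b=Δ1−h1·(2M1+M2)/6=1/2
t_q=3/2 → seg 0, τ=3/2; S=2+-1·τ+0·τ²+1/8·τ³=59/64

  seg 0: a=2 b=-1 c=0 d=1/8
  seg 1: a=1 b=1/2 c=3/4 d=-1/8
S(3/2) = 59/64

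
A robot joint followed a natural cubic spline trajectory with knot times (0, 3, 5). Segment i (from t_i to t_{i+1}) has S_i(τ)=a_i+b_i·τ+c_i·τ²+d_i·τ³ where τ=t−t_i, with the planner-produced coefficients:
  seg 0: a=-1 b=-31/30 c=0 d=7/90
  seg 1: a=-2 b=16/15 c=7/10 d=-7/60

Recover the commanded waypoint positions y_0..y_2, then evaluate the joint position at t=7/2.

y_0=-1 y_1=-2 y_2=2
S(7/2) = -209/160

y_0 = S_0(0) = a_0 = -1
y_1 = S_1(0) = a_1 = -2
y_2 = S_1(2) = 2
t_q=7/2 is in segment 1 (τ=1/2); S_1(τ)=-209/160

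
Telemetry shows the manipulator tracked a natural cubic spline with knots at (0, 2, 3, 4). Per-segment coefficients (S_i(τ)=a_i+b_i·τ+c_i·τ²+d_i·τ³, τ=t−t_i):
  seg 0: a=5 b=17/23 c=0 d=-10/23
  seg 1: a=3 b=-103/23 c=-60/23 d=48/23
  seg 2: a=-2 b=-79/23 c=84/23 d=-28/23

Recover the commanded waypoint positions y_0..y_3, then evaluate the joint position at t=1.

y_0 = S_0(0) = a_0 = 5
y_1 = S_1(0) = a_1 = 3
y_2 = S_2(0) = a_2 = -2
y_3 = S_2(1) = -3
t_q=1 is in segment 0 (τ=1); S_0(τ)=122/23

y_0=5 y_1=3 y_2=-2 y_3=-3
S(1) = 122/23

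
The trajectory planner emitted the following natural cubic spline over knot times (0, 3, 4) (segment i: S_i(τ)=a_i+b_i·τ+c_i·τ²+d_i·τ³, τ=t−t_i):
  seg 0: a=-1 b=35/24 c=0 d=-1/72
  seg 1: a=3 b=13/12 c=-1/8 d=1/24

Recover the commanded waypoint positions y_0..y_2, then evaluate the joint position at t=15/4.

y_0=-1 y_1=3 y_2=4
S(15/4) = 1925/512

y_0 = S_0(0) = a_0 = -1
y_1 = S_1(0) = a_1 = 3
y_2 = S_1(1) = 4
t_q=15/4 is in segment 1 (τ=3/4); S_1(τ)=1925/512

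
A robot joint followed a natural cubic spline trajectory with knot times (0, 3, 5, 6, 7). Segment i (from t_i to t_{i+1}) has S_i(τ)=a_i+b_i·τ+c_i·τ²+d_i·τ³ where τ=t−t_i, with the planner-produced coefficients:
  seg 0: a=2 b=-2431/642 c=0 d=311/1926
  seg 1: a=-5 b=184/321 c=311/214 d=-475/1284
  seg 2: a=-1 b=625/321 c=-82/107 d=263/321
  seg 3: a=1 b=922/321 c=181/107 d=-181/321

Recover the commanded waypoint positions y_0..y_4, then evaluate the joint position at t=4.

y_0 = S_0(0) = a_0 = 2
y_1 = S_1(0) = a_1 = -5
y_2 = S_2(0) = a_2 = -1
y_3 = S_3(0) = a_3 = 1
y_4 = S_3(1) = 5
t_q=4 is in segment 1 (τ=1); S_1(τ)=-1431/428

y_0=2 y_1=-5 y_2=-1 y_3=1 y_4=5
S(4) = -1431/428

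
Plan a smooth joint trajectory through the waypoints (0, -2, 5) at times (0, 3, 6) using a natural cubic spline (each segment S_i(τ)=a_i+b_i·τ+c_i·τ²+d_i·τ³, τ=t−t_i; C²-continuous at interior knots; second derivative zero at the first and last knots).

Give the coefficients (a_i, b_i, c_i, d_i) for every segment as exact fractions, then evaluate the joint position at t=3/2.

Δ: Δ0=-2/3, Δ1=7/3
row 1: diag=12, rhs=18; c'=1/4, d'=3/2
back: M1=3/2
M: M0=0, M1=3/2, M2=0
seg 0: a=0, c=M0/2=0, d=(M1−M0)/(6·3)=1/12, b=Δ0−h0·(2M0+M1)/6=-17/12
seg 1: a=-2, c=M1/2=3/4, d=(M2−M1)/(6·3)=-1/12, b=Δ1−h1·(2M1+M2)/6=5/6
t_q=3/2 → seg 0, τ=3/2; S=0+-17/12·τ+0·τ²+1/12·τ³=-59/32

  seg 0: a=0 b=-17/12 c=0 d=1/12
  seg 1: a=-2 b=5/6 c=3/4 d=-1/12
S(3/2) = -59/32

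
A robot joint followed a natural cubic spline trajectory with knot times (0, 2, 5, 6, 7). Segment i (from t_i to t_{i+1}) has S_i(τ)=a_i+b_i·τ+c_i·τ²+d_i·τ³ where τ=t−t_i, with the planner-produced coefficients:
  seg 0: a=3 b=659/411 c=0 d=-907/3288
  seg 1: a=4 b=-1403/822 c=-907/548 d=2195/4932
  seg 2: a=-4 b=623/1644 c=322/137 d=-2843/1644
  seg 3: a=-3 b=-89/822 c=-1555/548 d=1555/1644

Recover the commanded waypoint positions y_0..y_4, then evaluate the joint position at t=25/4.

y_0=3 y_1=4 y_2=-4 y_3=-3 y_4=-5
S(25/4) = -111867/35072

y_0 = S_0(0) = a_0 = 3
y_1 = S_1(0) = a_1 = 4
y_2 = S_2(0) = a_2 = -4
y_3 = S_3(0) = a_3 = -3
y_4 = S_3(1) = -5
t_q=25/4 is in segment 3 (τ=1/4); S_3(τ)=-111867/35072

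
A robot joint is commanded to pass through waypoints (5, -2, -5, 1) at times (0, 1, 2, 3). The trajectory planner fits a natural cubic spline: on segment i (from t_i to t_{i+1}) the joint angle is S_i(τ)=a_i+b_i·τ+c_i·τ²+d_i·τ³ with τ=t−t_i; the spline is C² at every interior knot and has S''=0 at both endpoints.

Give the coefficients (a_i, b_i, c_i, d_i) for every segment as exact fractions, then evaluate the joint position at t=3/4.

  seg 0: a=5 b=-112/15 c=0 d=7/15
  seg 1: a=-2 b=-91/15 c=7/5 d=5/3
  seg 2: a=-5 b=26/15 c=32/5 d=-32/15
S(3/4) = -129/320

Δ: Δ0=-7, Δ1=-3, Δ2=6
row 1: diag=4, rhs=24; c'=1/4, d'=6
row 2: denom=4−1·1/4=15/4; d'=(54−1·6)/(15/4)=64/5
back: M2=64/5
back: M1=6−1/4·64/5=14/5
M: M0=0, M1=14/5, M2=64/5, M3=0
seg 0: a=5, c=M0/2=0, d=(M1−M0)/(6·1)=7/15, b=Δ0−h0·(2M0+M1)/6=-112/15
seg 1: a=-2, c=M1/2=7/5, d=(M2−M1)/(6·1)=5/3, b=Δ1−h1·(2M1+M2)/6=-91/15
seg 2: a=-5, c=M2/2=32/5, d=(M3−M2)/(6·1)=-32/15, b=Δ2−h2·(2M2+M3)/6=26/15
t_q=3/4 → seg 0, τ=3/4; S=5+-112/15·τ+0·τ²+7/15·τ³=-129/320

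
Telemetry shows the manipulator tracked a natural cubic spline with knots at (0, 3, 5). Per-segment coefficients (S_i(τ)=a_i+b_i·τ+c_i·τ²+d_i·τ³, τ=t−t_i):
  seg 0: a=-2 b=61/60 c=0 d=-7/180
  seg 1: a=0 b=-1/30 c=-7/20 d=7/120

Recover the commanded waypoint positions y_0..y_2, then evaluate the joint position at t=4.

y_0 = S_0(0) = a_0 = -2
y_1 = S_1(0) = a_1 = 0
y_2 = S_1(2) = -1
t_q=4 is in segment 1 (τ=1); S_1(τ)=-13/40

y_0=-2 y_1=0 y_2=-1
S(4) = -13/40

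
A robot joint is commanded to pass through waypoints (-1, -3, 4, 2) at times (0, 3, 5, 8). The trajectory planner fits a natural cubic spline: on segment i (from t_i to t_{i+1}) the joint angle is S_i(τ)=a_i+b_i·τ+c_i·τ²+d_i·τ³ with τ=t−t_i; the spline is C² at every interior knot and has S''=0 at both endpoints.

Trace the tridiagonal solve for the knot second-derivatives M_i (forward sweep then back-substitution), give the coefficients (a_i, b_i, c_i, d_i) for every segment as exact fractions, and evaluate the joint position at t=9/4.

Δ: Δ0=-2/3, Δ1=7/2, Δ2=-2/3
row 1: diag=10, rhs=25; c'=1/5, d'=5/2
row 2: denom=10−2·1/5=48/5; d'=(-25−2·5/2)/(48/5)=-25/8
back: M2=-25/8
back: M1=5/2−1/5·-25/8=25/8
M: M0=0, M1=25/8, M2=-25/8, M3=0
seg 0: a=-1, c=M0/2=0, d=(M1−M0)/(6·3)=25/144, b=Δ0−h0·(2M0+M1)/6=-107/48
seg 1: a=-3, c=M1/2=25/16, d=(M2−M1)/(6·2)=-25/48, b=Δ1−h1·(2M1+M2)/6=59/24
seg 2: a=4, c=M2/2=-25/16, d=(M3−M2)/(6·3)=25/144, b=Δ2−h2·(2M2+M3)/6=59/24
t_q=9/4 → seg 0, τ=9/4; S=-1+-107/48·τ+0·τ²+25/144·τ³=-4135/1024

  seg 0: a=-1 b=-107/48 c=0 d=25/144
  seg 1: a=-3 b=59/24 c=25/16 d=-25/48
  seg 2: a=4 b=59/24 c=-25/16 d=25/144
S(9/4) = -4135/1024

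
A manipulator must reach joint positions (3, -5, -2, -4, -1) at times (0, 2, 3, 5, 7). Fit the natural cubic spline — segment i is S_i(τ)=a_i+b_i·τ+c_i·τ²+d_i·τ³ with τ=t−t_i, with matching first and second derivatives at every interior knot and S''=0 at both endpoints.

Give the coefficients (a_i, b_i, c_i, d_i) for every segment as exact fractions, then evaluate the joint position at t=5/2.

Δ: Δ0=-4, Δ1=3, Δ2=-1, Δ3=3/2
row 1: diag=6, rhs=42; c'=1/6, d'=7
row 2: denom=6−1·1/6=35/6; d'=(-24−1·7)/(35/6)=-186/35
row 3: denom=8−2·12/35=256/35; d'=(15−2·-186/35)/(256/35)=897/256
back: M3=897/256
back: M2=-186/35−12/35·897/256=-417/64
back: M1=7−1/6·-417/64=1035/128
M: M0=0, M1=1035/128, M2=-417/64, M3=897/256, M4=0
seg 0: a=3, c=M0/2=0, d=(M1−M0)/(6·2)=345/512, b=Δ0−h0·(2M0+M1)/6=-857/128
seg 1: a=-5, c=M1/2=1035/256, d=(M2−M1)/(6·1)=-623/256, b=Δ1−h1·(2M1+M2)/6=89/64
seg 2: a=-2, c=M2/2=-417/128, d=(M3−M2)/(6·2)=855/1024, b=Δ2−h2·(2M2+M3)/6=557/256
seg 3: a=-4, c=M3/2=897/512, d=(M4−M3)/(6·2)=-299/1024, b=Δ3−h3·(2M3+M4)/6=-107/128
t_q=5/2 → seg 1, τ=1/2; S=-5+89/64·τ+1035/256·τ²+-623/256·τ³=-7369/2048

  seg 0: a=3 b=-857/128 c=0 d=345/512
  seg 1: a=-5 b=89/64 c=1035/256 d=-623/256
  seg 2: a=-2 b=557/256 c=-417/128 d=855/1024
  seg 3: a=-4 b=-107/128 c=897/512 d=-299/1024
S(5/2) = -7369/2048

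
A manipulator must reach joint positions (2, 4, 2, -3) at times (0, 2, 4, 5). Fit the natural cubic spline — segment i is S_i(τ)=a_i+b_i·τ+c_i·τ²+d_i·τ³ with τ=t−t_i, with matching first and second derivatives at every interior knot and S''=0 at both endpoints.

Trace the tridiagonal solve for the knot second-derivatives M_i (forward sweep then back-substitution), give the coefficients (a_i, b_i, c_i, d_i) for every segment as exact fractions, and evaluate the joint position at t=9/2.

Δ: Δ0=1, Δ1=-1, Δ2=-5
row 1: diag=8, rhs=-12; c'=1/4, d'=-3/2
row 2: denom=6−2·1/4=11/2; d'=(-24−2·-3/2)/(11/2)=-42/11
back: M2=-42/11
back: M1=-3/2−1/4·-42/11=-6/11
M: M0=0, M1=-6/11, M2=-42/11, M3=0
seg 0: a=2, c=M0/2=0, d=(M1−M0)/(6·2)=-1/22, b=Δ0−h0·(2M0+M1)/6=13/11
seg 1: a=4, c=M1/2=-3/11, d=(M2−M1)/(6·2)=-3/11, b=Δ1−h1·(2M1+M2)/6=7/11
seg 2: a=2, c=M2/2=-21/11, d=(M3−M2)/(6·1)=7/11, b=Δ2−h2·(2M2+M3)/6=-41/11
t_q=9/2 → seg 2, τ=1/2; S=2+-41/11·τ+-21/11·τ²+7/11·τ³=-23/88

  seg 0: a=2 b=13/11 c=0 d=-1/22
  seg 1: a=4 b=7/11 c=-3/11 d=-3/11
  seg 2: a=2 b=-41/11 c=-21/11 d=7/11
S(9/2) = -23/88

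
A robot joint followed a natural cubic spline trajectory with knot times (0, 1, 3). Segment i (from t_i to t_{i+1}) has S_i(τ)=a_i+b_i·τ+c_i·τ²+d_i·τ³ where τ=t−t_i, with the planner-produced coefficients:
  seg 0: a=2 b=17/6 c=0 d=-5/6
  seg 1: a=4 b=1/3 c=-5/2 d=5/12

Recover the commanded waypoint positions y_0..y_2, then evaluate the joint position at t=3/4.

y_0 = S_0(0) = a_0 = 2
y_1 = S_1(0) = a_1 = 4
y_2 = S_1(2) = -2
t_q=3/4 is in segment 0 (τ=3/4); S_0(τ)=483/128

y_0=2 y_1=4 y_2=-2
S(3/4) = 483/128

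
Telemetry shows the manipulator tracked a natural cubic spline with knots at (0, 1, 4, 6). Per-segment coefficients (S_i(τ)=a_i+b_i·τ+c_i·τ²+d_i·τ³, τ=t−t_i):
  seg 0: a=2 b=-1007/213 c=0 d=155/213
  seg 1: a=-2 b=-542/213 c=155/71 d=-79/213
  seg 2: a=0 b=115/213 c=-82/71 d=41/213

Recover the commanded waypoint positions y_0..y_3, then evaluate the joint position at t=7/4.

y_0 = S_0(0) = a_0 = 2
y_1 = S_1(0) = a_1 = -2
y_2 = S_2(0) = a_2 = 0
y_3 = S_2(2) = -2
t_q=7/4 is in segment 1 (τ=3/4); S_1(τ)=-12891/4544

y_0=2 y_1=-2 y_2=0 y_3=-2
S(7/4) = -12891/4544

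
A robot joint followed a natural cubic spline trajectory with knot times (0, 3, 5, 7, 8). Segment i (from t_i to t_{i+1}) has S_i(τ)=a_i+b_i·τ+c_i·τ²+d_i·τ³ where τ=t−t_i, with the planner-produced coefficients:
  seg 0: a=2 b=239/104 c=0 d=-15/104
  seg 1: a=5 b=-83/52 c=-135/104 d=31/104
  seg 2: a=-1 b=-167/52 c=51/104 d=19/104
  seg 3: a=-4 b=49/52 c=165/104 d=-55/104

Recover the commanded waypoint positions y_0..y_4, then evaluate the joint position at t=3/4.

y_0 = S_0(0) = a_0 = 2
y_1 = S_1(0) = a_1 = 5
y_2 = S_2(0) = a_2 = -1
y_3 = S_3(0) = a_3 = -4
y_4 = S_3(1) = -2
t_q=3/4 is in segment 0 (τ=3/4); S_0(τ)=24379/6656

y_0=2 y_1=5 y_2=-1 y_3=-4 y_4=-2
S(3/4) = 24379/6656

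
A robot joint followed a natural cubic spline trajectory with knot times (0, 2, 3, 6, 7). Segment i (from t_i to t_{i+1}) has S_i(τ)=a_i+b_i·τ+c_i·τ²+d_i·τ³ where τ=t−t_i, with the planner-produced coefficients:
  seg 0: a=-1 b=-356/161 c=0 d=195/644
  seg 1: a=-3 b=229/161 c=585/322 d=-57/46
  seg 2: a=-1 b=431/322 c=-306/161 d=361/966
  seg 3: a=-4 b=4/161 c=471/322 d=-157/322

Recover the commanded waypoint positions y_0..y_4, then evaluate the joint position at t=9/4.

y_0 = S_0(0) = a_0 = -1
y_1 = S_1(0) = a_1 = -3
y_2 = S_2(0) = a_2 = -1
y_3 = S_3(0) = a_3 = -4
y_4 = S_3(1) = -3
t_q=9/4 is in segment 1 (τ=1/4); S_1(τ)=-2285/896

y_0=-1 y_1=-3 y_2=-1 y_3=-4 y_4=-3
S(9/4) = -2285/896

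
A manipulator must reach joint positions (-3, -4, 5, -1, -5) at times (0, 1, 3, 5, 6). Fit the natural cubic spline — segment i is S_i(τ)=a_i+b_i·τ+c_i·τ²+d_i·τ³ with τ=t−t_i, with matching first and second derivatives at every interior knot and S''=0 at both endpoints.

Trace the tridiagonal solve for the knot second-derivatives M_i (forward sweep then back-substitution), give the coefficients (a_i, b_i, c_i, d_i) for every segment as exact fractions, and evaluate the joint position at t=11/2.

  seg 0: a=-3 b=-71/30 c=0 d=41/30
  seg 1: a=-4 b=26/15 c=41/10 d=-163/120
  seg 2: a=5 b=11/6 c=-81/20 d=49/60
  seg 3: a=-1 b=-137/30 c=17/20 d=-17/60
S(11/2) = -497/160

Δ: Δ0=-1, Δ1=9/2, Δ2=-3, Δ3=-4
row 1: diag=6, rhs=33; c'=1/3, d'=11/2
row 2: denom=8−2·1/3=22/3; d'=(-45−2·11/2)/(22/3)=-84/11
row 3: denom=6−2·3/11=60/11; d'=(-6−2·-84/11)/(60/11)=17/10
back: M3=17/10
back: M2=-84/11−3/11·17/10=-81/10
back: M1=11/2−1/3·-81/10=41/5
M: M0=0, M1=41/5, M2=-81/10, M3=17/10, M4=0
seg 0: a=-3, c=M0/2=0, d=(M1−M0)/(6·1)=41/30, b=Δ0−h0·(2M0+M1)/6=-71/30
seg 1: a=-4, c=M1/2=41/10, d=(M2−M1)/(6·2)=-163/120, b=Δ1−h1·(2M1+M2)/6=26/15
seg 2: a=5, c=M2/2=-81/20, d=(M3−M2)/(6·2)=49/60, b=Δ2−h2·(2M2+M3)/6=11/6
seg 3: a=-1, c=M3/2=17/20, d=(M4−M3)/(6·1)=-17/60, b=Δ3−h3·(2M3+M4)/6=-137/30
t_q=11/2 → seg 3, τ=1/2; S=-1+-137/30·τ+17/20·τ²+-17/60·τ³=-497/160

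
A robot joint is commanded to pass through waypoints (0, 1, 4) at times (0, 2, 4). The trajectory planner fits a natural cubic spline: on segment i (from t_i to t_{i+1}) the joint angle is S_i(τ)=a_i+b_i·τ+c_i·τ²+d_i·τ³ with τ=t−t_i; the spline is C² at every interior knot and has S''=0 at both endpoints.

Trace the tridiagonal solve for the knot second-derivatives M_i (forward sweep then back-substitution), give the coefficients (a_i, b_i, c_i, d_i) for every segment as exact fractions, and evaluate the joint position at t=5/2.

  seg 0: a=0 b=1/4 c=0 d=1/16
  seg 1: a=1 b=1 c=3/8 d=-1/16
S(5/2) = 203/128

Δ: Δ0=1/2, Δ1=3/2
row 1: diag=8, rhs=6; c'=1/4, d'=3/4
back: M1=3/4
M: M0=0, M1=3/4, M2=0
seg 0: a=0, c=M0/2=0, d=(M1−M0)/(6·2)=1/16, b=Δ0−h0·(2M0+M1)/6=1/4
seg 1: a=1, c=M1/2=3/8, d=(M2−M1)/(6·2)=-1/16, b=Δ1−h1·(2M1+M2)/6=1
t_q=5/2 → seg 1, τ=1/2; S=1+1·τ+3/8·τ²+-1/16·τ³=203/128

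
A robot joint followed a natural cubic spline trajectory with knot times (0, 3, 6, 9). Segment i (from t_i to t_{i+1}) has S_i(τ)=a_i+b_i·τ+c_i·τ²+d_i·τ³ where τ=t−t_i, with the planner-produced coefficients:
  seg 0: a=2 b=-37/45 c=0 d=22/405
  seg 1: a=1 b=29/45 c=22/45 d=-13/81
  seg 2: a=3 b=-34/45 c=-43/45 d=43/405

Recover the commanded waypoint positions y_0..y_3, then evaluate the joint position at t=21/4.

y_0 = S_0(0) = a_0 = 2
y_1 = S_1(0) = a_1 = 1
y_2 = S_2(0) = a_2 = 3
y_3 = S_2(3) = -5
t_q=21/4 is in segment 1 (τ=9/4); S_1(τ)=991/320

y_0=2 y_1=1 y_2=3 y_3=-5
S(21/4) = 991/320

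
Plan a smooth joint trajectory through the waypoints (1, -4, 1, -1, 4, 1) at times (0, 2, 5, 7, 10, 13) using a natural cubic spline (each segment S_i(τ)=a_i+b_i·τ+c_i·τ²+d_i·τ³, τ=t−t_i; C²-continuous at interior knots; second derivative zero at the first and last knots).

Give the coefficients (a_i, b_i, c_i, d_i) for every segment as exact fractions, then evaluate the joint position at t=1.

Δ: Δ0=-5/2, Δ1=5/3, Δ2=-1, Δ3=5/3, Δ4=-1
row 1: diag=10, rhs=25; c'=3/10, d'=5/2
row 2: denom=10−3·3/10=91/10; d'=(-16−3·5/2)/(91/10)=-235/91
row 3: denom=10−2·20/91=870/91; d'=(16−2·-235/91)/(870/91)=321/145
row 4: denom=12−3·91/290=3207/290; d'=(-16−3·321/145)/(3207/290)=-6566/3207
back: M4=-6566/3207
back: M3=321/145−91/290·-6566/3207=9160/3207
back: M2=-235/91−20/91·9160/3207=-10295/3207
back: M1=5/2−3/10·-10295/3207=3702/1069
M: M0=0, M1=3702/1069, M2=-10295/3207, M3=9160/3207, M4=-6566/3207, M5=0
seg 0: a=1, c=M0/2=0, d=(M1−M0)/(6·2)=617/2138, b=Δ0−h0·(2M0+M1)/6=-7813/2138
seg 1: a=-4, c=M1/2=1851/1069, d=(M2−M1)/(6·3)=-21401/57726, b=Δ1−h1·(2M1+M2)/6=-409/2138
seg 2: a=1, c=M2/2=-10295/6414, d=(M3−M2)/(6·2)=6485/12828, b=Δ2−h2·(2M2+M3)/6=201/1069
seg 3: a=-1, c=M3/2=4580/3207, d=(M4−M3)/(6·3)=-2621/9621, b=Δ3−h3·(2M3+M4)/6=-532/3207
seg 4: a=4, c=M4/2=-3283/3207, d=(M5−M4)/(6·3)=3283/28863, b=Δ4−h4·(2M4+M5)/6=3359/3207
t_q=1 → seg 0, τ=1; S=1+-7813/2138·τ+0·τ²+617/2138·τ³=-2529/1069

  seg 0: a=1 b=-7813/2138 c=0 d=617/2138
  seg 1: a=-4 b=-409/2138 c=1851/1069 d=-21401/57726
  seg 2: a=1 b=201/1069 c=-10295/6414 d=6485/12828
  seg 3: a=-1 b=-532/3207 c=4580/3207 d=-2621/9621
  seg 4: a=4 b=3359/3207 c=-3283/3207 d=3283/28863
S(1) = -2529/1069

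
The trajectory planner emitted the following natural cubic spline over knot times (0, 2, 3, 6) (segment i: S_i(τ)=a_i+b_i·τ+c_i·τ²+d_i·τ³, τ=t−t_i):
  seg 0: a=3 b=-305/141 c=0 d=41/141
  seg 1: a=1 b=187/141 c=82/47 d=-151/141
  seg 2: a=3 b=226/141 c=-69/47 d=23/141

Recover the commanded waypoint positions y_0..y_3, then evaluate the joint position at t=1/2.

y_0=3 y_1=1 y_2=3 y_3=-1
S(1/2) = 735/376

y_0 = S_0(0) = a_0 = 3
y_1 = S_1(0) = a_1 = 1
y_2 = S_2(0) = a_2 = 3
y_3 = S_2(3) = -1
t_q=1/2 is in segment 0 (τ=1/2); S_0(τ)=735/376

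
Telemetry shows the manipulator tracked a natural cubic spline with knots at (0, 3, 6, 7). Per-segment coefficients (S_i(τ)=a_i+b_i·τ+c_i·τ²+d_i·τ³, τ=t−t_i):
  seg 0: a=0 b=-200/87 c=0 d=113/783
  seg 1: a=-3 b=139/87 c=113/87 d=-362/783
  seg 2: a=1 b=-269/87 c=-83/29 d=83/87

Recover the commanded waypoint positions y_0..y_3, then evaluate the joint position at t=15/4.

y_0 = S_0(0) = a_0 = 0
y_1 = S_1(0) = a_1 = -3
y_2 = S_2(0) = a_2 = 1
y_3 = S_2(1) = -4
t_q=15/4 is in segment 1 (τ=3/4); S_1(τ)=-1175/928

y_0=0 y_1=-3 y_2=1 y_3=-4
S(15/4) = -1175/928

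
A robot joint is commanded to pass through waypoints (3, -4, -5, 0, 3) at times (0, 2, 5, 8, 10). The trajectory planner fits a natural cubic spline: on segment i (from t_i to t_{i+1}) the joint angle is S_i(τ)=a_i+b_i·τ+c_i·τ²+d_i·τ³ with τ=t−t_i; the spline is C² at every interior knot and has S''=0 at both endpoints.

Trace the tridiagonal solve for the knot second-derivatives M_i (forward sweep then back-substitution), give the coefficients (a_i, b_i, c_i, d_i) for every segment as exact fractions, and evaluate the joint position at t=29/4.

  seg 0: a=3 b=-415/102 c=0 d=29/204
  seg 1: a=-4 b=-241/102 c=29/34 d=-1/17
  seg 2: a=-5 b=7/6 c=11/34 d=-8/153
  seg 3: a=0 b=173/102 c=-5/34 d=5/204
S(29/4) = -725/544

Δ: Δ0=-7/2, Δ1=-1/3, Δ2=5/3, Δ3=3/2
row 1: diag=10, rhs=19; c'=3/10, d'=19/10
row 2: denom=12−3·3/10=111/10; d'=(12−3·19/10)/(111/10)=21/37
row 3: denom=10−3·10/37=340/37; d'=(-1−3·21/37)/(340/37)=-5/17
back: M3=-5/17
back: M2=21/37−10/37·-5/17=11/17
back: M1=19/10−3/10·11/17=29/17
M: M0=0, M1=29/17, M2=11/17, M3=-5/17, M4=0
seg 0: a=3, c=M0/2=0, d=(M1−M0)/(6·2)=29/204, b=Δ0−h0·(2M0+M1)/6=-415/102
seg 1: a=-4, c=M1/2=29/34, d=(M2−M1)/(6·3)=-1/17, b=Δ1−h1·(2M1+M2)/6=-241/102
seg 2: a=-5, c=M2/2=11/34, d=(M3−M2)/(6·3)=-8/153, b=Δ2−h2·(2M2+M3)/6=7/6
seg 3: a=0, c=M3/2=-5/34, d=(M4−M3)/(6·2)=5/204, b=Δ3−h3·(2M3+M4)/6=173/102
t_q=29/4 → seg 2, τ=9/4; S=-5+7/6·τ+11/34·τ²+-8/153·τ³=-725/544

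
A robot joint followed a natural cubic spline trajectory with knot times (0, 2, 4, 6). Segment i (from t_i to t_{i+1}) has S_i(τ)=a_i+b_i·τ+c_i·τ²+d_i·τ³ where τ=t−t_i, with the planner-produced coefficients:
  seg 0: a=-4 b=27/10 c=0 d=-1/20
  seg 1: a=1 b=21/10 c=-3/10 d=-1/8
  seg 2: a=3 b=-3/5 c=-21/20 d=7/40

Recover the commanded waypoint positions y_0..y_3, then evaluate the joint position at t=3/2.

y_0=-4 y_1=1 y_2=3 y_3=-1
S(3/2) = -19/160

y_0 = S_0(0) = a_0 = -4
y_1 = S_1(0) = a_1 = 1
y_2 = S_2(0) = a_2 = 3
y_3 = S_2(2) = -1
t_q=3/2 is in segment 0 (τ=3/2); S_0(τ)=-19/160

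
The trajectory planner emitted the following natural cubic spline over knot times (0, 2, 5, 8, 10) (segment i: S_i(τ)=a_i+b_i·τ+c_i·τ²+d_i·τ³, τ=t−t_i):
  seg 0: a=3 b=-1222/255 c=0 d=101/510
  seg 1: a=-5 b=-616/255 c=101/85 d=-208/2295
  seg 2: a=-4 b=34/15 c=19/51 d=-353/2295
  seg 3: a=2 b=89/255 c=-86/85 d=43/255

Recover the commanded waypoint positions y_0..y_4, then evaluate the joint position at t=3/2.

y_0 = S_0(0) = a_0 = 3
y_1 = S_1(0) = a_1 = -5
y_2 = S_2(0) = a_2 = -4
y_3 = S_3(0) = a_3 = 2
y_4 = S_3(2) = 0
t_q=3/2 is in segment 0 (τ=3/2); S_0(τ)=-4787/1360

y_0=3 y_1=-5 y_2=-4 y_3=2 y_4=0
S(3/2) = -4787/1360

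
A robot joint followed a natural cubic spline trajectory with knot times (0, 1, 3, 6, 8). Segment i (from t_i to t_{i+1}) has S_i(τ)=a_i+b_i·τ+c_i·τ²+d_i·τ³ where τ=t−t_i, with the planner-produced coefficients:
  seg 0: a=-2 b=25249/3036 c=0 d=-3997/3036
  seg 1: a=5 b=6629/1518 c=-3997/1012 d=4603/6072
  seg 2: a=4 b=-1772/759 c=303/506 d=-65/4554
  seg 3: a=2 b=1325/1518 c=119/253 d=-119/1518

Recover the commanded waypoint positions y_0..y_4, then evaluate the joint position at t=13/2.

y_0=-2 y_1=5 y_2=4 y_3=2 y_4=5
S(13/2) = 10299/4048

y_0 = S_0(0) = a_0 = -2
y_1 = S_1(0) = a_1 = 5
y_2 = S_2(0) = a_2 = 4
y_3 = S_3(0) = a_3 = 2
y_4 = S_3(2) = 5
t_q=13/2 is in segment 3 (τ=1/2); S_3(τ)=10299/4048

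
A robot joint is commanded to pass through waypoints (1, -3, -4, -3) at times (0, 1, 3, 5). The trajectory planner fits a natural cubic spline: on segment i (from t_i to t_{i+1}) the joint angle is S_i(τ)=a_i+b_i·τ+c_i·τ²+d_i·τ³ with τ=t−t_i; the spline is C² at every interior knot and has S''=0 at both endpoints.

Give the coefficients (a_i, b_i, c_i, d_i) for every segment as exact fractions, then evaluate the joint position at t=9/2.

Δ: Δ0=-4, Δ1=-1/2, Δ2=1/2
row 1: diag=6, rhs=21; c'=1/3, d'=7/2
row 2: denom=8−2·1/3=22/3; d'=(6−2·7/2)/(22/3)=-3/22
back: M2=-3/22
back: M1=7/2−1/3·-3/22=39/11
M: M0=0, M1=39/11, M2=-3/22, M3=0
seg 0: a=1, c=M0/2=0, d=(M1−M0)/(6·1)=13/22, b=Δ0−h0·(2M0+M1)/6=-101/22
seg 1: a=-3, c=M1/2=39/22, d=(M2−M1)/(6·2)=-27/88, b=Δ1−h1·(2M1+M2)/6=-31/11
seg 2: a=-4, c=M2/2=-3/44, d=(M3−M2)/(6·2)=1/88, b=Δ2−h2·(2M2+M3)/6=13/22
t_q=9/2 → seg 2, τ=3/2; S=-4+13/22·τ+-3/44·τ²+1/88·τ³=-2273/704

  seg 0: a=1 b=-101/22 c=0 d=13/22
  seg 1: a=-3 b=-31/11 c=39/22 d=-27/88
  seg 2: a=-4 b=13/22 c=-3/44 d=1/88
S(9/2) = -2273/704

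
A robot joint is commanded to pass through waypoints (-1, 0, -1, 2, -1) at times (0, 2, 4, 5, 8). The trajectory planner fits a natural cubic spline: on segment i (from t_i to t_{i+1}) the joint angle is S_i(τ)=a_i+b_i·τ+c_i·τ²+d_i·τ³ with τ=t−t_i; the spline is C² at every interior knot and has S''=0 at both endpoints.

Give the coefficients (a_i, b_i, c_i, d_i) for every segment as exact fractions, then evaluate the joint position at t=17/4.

  seg 0: a=-1 b=197/172 c=0 d=-111/688
  seg 1: a=0 b=-34/43 c=-333/344 d=383/688
  seg 2: a=-1 b=347/172 c=102/43 d=-239/172
  seg 3: a=2 b=223/86 c=-309/172 d=103/516
S(17/4) = -4063/11008

Δ: Δ0=1/2, Δ1=-1/2, Δ2=3, Δ3=-1
row 1: diag=8, rhs=-6; c'=1/4, d'=-3/4
row 2: denom=6−2·1/4=11/2; d'=(21−2·-3/4)/(11/2)=45/11
row 3: denom=8−1·2/11=86/11; d'=(-24−1·45/11)/(86/11)=-309/86
back: M3=-309/86
back: M2=45/11−2/11·-309/86=204/43
back: M1=-3/4−1/4·204/43=-333/172
M: M0=0, M1=-333/172, M2=204/43, M3=-309/86, M4=0
seg 0: a=-1, c=M0/2=0, d=(M1−M0)/(6·2)=-111/688, b=Δ0−h0·(2M0+M1)/6=197/172
seg 1: a=0, c=M1/2=-333/344, d=(M2−M1)/(6·2)=383/688, b=Δ1−h1·(2M1+M2)/6=-34/43
seg 2: a=-1, c=M2/2=102/43, d=(M3−M2)/(6·1)=-239/172, b=Δ2−h2·(2M2+M3)/6=347/172
seg 3: a=2, c=M3/2=-309/172, d=(M4−M3)/(6·3)=103/516, b=Δ3−h3·(2M3+M4)/6=223/86
t_q=17/4 → seg 2, τ=1/4; S=-1+347/172·τ+102/43·τ²+-239/172·τ³=-4063/11008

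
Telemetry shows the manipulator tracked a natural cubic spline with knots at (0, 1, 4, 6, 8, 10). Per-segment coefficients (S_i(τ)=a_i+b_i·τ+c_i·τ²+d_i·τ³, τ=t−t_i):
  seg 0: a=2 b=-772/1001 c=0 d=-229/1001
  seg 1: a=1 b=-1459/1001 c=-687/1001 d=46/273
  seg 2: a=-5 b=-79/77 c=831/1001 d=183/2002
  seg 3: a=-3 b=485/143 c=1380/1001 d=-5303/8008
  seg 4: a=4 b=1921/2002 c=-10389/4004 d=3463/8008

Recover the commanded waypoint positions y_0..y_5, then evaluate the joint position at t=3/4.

y_0=2 y_1=1 y_2=-5 y_3=-3 y_4=4 y_5=-1
S(3/4) = 12127/9152

y_0 = S_0(0) = a_0 = 2
y_1 = S_1(0) = a_1 = 1
y_2 = S_2(0) = a_2 = -5
y_3 = S_3(0) = a_3 = -3
y_4 = S_4(0) = a_4 = 4
y_5 = S_4(2) = -1
t_q=3/4 is in segment 0 (τ=3/4); S_0(τ)=12127/9152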